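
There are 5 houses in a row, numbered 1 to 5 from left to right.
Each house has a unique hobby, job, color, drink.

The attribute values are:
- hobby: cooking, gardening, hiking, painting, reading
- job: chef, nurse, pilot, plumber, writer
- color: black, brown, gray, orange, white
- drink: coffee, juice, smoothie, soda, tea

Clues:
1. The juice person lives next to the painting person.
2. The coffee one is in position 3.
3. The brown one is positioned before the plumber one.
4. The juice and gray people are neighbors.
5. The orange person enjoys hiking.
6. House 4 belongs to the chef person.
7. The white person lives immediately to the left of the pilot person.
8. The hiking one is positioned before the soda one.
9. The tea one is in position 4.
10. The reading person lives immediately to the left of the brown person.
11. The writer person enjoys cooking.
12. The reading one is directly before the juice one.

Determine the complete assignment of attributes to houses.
Solution:

House | Hobby | Job | Color | Drink
-----------------------------------
  1   | reading | nurse | white | smoothie
  2   | gardening | pilot | brown | juice
  3   | painting | plumber | gray | coffee
  4   | hiking | chef | orange | tea
  5   | cooking | writer | black | soda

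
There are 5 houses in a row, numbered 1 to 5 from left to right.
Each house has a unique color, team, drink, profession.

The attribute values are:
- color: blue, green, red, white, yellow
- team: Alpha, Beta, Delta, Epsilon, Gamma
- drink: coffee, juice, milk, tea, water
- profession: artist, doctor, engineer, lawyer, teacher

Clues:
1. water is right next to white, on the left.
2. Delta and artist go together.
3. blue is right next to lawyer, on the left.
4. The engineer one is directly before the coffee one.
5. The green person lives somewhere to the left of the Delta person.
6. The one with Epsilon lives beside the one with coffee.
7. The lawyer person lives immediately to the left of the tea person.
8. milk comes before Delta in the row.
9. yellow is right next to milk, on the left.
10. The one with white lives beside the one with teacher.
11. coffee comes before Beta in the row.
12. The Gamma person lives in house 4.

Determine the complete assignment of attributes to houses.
Solution:

House | Color | Team | Drink | Profession
-----------------------------------------
  1   | blue | Epsilon | water | engineer
  2   | white | Alpha | coffee | lawyer
  3   | yellow | Beta | tea | teacher
  4   | green | Gamma | milk | doctor
  5   | red | Delta | juice | artist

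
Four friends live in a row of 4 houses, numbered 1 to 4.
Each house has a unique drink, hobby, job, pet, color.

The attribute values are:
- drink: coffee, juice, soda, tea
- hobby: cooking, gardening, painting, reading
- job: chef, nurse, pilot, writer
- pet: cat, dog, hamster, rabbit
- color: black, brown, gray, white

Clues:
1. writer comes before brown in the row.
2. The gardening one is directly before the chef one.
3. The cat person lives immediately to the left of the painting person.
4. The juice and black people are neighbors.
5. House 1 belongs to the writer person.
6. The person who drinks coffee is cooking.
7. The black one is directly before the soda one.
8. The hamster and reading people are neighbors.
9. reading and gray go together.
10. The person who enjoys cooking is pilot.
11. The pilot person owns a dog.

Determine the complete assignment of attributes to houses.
Solution:

House | Drink | Hobby | Job | Pet | Color
-----------------------------------------
  1   | juice | gardening | writer | cat | white
  2   | tea | painting | chef | hamster | black
  3   | soda | reading | nurse | rabbit | gray
  4   | coffee | cooking | pilot | dog | brown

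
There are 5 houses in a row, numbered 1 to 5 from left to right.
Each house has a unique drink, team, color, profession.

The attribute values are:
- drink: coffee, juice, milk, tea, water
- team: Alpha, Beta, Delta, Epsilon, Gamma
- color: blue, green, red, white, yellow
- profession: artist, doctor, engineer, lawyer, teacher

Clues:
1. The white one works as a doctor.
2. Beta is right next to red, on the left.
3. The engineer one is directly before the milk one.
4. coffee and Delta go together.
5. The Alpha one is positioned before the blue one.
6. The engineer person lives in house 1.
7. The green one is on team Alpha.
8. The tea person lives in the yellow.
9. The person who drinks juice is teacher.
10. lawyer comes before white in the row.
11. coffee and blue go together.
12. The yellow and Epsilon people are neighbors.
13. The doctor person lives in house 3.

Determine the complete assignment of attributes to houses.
Solution:

House | Drink | Team | Color | Profession
-----------------------------------------
  1   | tea | Beta | yellow | engineer
  2   | milk | Epsilon | red | lawyer
  3   | water | Gamma | white | doctor
  4   | juice | Alpha | green | teacher
  5   | coffee | Delta | blue | artist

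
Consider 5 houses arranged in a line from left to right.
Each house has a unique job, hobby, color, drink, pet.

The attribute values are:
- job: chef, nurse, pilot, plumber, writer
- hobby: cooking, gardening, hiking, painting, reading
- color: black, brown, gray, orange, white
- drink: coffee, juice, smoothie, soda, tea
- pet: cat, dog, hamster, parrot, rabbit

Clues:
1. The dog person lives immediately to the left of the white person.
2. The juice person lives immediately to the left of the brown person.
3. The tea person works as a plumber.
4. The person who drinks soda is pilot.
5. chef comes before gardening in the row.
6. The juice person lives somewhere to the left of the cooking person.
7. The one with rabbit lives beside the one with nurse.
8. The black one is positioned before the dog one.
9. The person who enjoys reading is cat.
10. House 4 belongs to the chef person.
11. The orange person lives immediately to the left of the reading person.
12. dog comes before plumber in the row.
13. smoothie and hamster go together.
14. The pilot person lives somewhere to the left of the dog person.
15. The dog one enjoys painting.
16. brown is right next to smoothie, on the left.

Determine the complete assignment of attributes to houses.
Solution:

House | Job | Hobby | Color | Drink | Pet
-----------------------------------------
  1   | pilot | hiking | orange | soda | rabbit
  2   | nurse | reading | black | juice | cat
  3   | writer | painting | brown | coffee | dog
  4   | chef | cooking | white | smoothie | hamster
  5   | plumber | gardening | gray | tea | parrot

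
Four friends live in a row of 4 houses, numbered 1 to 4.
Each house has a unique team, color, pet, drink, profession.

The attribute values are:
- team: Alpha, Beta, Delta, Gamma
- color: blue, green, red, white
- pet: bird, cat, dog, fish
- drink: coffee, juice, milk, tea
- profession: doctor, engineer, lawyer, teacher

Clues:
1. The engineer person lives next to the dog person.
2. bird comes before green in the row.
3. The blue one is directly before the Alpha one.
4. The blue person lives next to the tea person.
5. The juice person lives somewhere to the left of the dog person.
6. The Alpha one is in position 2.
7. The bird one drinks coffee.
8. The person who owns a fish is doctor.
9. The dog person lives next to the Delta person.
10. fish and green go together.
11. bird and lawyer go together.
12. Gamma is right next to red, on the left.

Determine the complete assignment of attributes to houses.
Solution:

House | Team | Color | Pet | Drink | Profession
-----------------------------------------------
  1   | Gamma | blue | cat | juice | engineer
  2   | Alpha | red | dog | tea | teacher
  3   | Delta | white | bird | coffee | lawyer
  4   | Beta | green | fish | milk | doctor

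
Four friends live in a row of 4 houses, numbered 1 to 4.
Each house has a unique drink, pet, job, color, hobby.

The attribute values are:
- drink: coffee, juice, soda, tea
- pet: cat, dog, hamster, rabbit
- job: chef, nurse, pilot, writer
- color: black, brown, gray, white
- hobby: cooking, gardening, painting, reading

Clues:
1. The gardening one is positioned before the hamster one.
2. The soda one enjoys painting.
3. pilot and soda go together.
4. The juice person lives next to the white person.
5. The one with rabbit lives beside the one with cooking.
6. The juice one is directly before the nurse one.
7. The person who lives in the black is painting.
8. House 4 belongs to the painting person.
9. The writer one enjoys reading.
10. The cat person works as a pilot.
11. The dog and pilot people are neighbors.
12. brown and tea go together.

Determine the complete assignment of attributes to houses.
Solution:

House | Drink | Pet | Job | Color | Hobby
-----------------------------------------
  1   | juice | rabbit | chef | gray | gardening
  2   | coffee | hamster | nurse | white | cooking
  3   | tea | dog | writer | brown | reading
  4   | soda | cat | pilot | black | painting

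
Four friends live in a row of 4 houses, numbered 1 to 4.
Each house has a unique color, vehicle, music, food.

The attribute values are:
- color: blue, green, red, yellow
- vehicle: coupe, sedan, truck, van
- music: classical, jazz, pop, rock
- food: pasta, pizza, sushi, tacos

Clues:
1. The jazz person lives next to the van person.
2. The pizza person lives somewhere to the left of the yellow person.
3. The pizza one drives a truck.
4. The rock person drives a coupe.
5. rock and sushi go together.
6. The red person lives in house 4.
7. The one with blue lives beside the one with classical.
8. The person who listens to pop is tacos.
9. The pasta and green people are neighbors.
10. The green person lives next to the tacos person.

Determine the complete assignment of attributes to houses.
Solution:

House | Color | Vehicle | Music | Food
--------------------------------------
  1   | blue | truck | jazz | pizza
  2   | yellow | van | classical | pasta
  3   | green | coupe | rock | sushi
  4   | red | sedan | pop | tacos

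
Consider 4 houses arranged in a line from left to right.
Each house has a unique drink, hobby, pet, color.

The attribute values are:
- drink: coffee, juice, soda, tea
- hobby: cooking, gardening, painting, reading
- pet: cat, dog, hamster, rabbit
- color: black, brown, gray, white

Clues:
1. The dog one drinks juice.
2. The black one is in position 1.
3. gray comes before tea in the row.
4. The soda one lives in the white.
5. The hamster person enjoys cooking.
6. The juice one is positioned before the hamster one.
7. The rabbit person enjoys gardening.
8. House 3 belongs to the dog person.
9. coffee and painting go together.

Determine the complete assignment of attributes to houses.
Solution:

House | Drink | Hobby | Pet | Color
-----------------------------------
  1   | coffee | painting | cat | black
  2   | soda | gardening | rabbit | white
  3   | juice | reading | dog | gray
  4   | tea | cooking | hamster | brown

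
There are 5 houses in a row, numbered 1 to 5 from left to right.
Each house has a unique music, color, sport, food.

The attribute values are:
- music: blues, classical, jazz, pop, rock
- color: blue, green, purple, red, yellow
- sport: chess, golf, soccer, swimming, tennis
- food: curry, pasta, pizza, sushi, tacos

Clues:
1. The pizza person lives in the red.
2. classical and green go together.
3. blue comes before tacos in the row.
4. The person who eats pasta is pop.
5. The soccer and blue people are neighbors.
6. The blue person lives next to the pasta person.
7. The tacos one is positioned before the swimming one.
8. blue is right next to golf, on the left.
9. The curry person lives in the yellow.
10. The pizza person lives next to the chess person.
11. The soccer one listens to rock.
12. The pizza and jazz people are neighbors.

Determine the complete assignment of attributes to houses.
Solution:

House | Music | Color | Sport | Food
------------------------------------
  1   | rock | red | soccer | pizza
  2   | jazz | blue | chess | sushi
  3   | pop | purple | golf | pasta
  4   | classical | green | tennis | tacos
  5   | blues | yellow | swimming | curry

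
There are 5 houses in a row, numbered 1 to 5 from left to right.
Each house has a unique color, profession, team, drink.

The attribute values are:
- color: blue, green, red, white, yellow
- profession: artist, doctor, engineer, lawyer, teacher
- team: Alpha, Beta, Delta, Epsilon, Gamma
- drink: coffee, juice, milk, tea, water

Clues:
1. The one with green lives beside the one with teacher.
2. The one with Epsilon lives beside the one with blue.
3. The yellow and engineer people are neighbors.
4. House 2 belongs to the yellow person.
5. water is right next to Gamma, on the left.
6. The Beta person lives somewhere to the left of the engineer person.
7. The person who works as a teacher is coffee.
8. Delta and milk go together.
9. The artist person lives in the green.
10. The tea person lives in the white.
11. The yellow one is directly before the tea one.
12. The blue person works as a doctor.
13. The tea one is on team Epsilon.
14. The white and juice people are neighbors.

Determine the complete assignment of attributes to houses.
Solution:

House | Color | Profession | Team | Drink
-----------------------------------------
  1   | green | artist | Beta | water
  2   | yellow | teacher | Gamma | coffee
  3   | white | engineer | Epsilon | tea
  4   | blue | doctor | Alpha | juice
  5   | red | lawyer | Delta | milk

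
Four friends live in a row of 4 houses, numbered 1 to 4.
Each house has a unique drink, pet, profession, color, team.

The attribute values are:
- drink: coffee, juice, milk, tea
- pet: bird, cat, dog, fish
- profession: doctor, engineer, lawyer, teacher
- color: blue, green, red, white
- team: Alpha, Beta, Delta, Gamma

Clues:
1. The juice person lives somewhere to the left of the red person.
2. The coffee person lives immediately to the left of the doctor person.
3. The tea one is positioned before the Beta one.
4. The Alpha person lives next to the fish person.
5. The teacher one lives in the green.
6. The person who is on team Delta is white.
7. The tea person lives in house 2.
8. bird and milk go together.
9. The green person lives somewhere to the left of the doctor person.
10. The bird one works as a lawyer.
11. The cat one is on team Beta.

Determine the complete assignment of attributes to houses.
Solution:

House | Drink | Pet | Profession | Color | Team
-----------------------------------------------
  1   | coffee | dog | teacher | green | Alpha
  2   | tea | fish | doctor | white | Delta
  3   | juice | cat | engineer | blue | Beta
  4   | milk | bird | lawyer | red | Gamma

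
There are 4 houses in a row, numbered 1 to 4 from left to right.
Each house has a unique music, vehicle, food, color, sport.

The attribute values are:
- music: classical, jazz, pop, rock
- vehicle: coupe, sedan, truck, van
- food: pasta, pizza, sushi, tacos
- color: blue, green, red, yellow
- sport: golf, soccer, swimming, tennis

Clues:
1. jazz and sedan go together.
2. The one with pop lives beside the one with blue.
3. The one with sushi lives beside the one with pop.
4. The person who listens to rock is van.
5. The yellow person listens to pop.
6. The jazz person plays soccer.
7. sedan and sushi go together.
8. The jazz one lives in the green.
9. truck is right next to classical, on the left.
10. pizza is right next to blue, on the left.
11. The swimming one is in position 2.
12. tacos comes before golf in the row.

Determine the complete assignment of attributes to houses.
Solution:

House | Music | Vehicle | Food | Color | Sport
----------------------------------------------
  1   | jazz | sedan | sushi | green | soccer
  2   | pop | truck | pizza | yellow | swimming
  3   | classical | coupe | tacos | blue | tennis
  4   | rock | van | pasta | red | golf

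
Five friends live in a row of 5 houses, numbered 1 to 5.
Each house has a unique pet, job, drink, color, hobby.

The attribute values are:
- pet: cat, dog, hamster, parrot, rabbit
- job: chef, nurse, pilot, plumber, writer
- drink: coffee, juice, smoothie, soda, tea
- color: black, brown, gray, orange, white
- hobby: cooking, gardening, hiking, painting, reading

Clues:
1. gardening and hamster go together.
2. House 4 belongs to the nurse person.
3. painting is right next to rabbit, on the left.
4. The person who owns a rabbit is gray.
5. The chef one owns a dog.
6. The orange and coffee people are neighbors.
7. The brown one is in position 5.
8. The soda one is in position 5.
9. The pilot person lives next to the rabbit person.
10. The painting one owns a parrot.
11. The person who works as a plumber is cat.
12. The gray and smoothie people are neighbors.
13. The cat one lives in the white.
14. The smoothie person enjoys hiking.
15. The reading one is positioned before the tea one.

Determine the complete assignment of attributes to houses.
Solution:

House | Pet | Job | Drink | Color | Hobby
-----------------------------------------
  1   | parrot | pilot | juice | orange | painting
  2   | rabbit | writer | coffee | gray | reading
  3   | cat | plumber | smoothie | white | hiking
  4   | hamster | nurse | tea | black | gardening
  5   | dog | chef | soda | brown | cooking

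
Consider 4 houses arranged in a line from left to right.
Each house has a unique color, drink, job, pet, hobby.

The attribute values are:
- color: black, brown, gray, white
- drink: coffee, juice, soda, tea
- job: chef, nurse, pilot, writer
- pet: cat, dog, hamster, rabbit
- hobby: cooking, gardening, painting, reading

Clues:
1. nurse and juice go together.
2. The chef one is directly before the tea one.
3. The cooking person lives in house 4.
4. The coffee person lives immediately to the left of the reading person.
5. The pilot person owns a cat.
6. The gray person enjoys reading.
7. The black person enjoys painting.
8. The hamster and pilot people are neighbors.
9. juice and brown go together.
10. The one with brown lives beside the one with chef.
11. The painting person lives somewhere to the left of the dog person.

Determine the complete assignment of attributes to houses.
Solution:

House | Color | Drink | Job | Pet | Hobby
-----------------------------------------
  1   | brown | juice | nurse | rabbit | gardening
  2   | black | coffee | chef | hamster | painting
  3   | gray | tea | pilot | cat | reading
  4   | white | soda | writer | dog | cooking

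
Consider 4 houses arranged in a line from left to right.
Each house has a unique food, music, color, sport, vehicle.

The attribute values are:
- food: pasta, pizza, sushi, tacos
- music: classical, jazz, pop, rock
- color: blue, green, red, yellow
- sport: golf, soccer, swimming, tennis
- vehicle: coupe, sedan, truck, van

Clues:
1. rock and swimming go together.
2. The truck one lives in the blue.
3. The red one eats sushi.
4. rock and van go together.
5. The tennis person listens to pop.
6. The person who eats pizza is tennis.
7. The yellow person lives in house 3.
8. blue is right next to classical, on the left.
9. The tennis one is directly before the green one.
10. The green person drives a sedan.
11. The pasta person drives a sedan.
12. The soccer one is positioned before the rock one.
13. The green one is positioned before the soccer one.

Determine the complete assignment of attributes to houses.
Solution:

House | Food | Music | Color | Sport | Vehicle
----------------------------------------------
  1   | pizza | pop | blue | tennis | truck
  2   | pasta | classical | green | golf | sedan
  3   | tacos | jazz | yellow | soccer | coupe
  4   | sushi | rock | red | swimming | van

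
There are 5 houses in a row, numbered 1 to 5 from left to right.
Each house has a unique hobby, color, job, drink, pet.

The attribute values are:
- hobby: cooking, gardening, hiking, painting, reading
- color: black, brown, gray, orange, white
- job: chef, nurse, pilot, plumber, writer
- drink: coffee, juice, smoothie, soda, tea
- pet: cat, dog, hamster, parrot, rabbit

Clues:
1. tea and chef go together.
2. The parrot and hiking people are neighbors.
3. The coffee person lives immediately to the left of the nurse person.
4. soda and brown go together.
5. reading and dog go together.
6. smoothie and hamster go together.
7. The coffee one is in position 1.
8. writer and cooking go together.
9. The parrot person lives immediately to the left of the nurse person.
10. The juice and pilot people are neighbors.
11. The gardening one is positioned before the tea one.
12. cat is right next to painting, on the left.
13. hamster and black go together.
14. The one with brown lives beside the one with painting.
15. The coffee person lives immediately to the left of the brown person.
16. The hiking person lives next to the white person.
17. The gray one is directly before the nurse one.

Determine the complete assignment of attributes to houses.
Solution:

House | Hobby | Color | Job | Drink | Pet
-----------------------------------------
  1   | cooking | gray | writer | coffee | parrot
  2   | hiking | brown | nurse | soda | cat
  3   | painting | white | plumber | juice | rabbit
  4   | gardening | black | pilot | smoothie | hamster
  5   | reading | orange | chef | tea | dog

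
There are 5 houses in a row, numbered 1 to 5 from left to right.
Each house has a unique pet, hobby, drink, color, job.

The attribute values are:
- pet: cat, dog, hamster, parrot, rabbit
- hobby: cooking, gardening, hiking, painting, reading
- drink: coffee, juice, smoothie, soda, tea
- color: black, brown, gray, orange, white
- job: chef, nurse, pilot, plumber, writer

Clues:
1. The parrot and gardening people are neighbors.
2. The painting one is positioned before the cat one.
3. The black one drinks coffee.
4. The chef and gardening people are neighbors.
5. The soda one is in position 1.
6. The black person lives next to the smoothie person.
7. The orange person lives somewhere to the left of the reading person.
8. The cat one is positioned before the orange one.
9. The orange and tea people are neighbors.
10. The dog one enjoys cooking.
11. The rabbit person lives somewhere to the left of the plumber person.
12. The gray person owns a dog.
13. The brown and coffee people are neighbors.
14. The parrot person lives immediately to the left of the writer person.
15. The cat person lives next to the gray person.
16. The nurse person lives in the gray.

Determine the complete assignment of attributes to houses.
Solution:

House | Pet | Hobby | Drink | Color | Job
-----------------------------------------
  1   | parrot | painting | soda | brown | chef
  2   | cat | gardening | coffee | black | writer
  3   | dog | cooking | smoothie | gray | nurse
  4   | rabbit | hiking | juice | orange | pilot
  5   | hamster | reading | tea | white | plumber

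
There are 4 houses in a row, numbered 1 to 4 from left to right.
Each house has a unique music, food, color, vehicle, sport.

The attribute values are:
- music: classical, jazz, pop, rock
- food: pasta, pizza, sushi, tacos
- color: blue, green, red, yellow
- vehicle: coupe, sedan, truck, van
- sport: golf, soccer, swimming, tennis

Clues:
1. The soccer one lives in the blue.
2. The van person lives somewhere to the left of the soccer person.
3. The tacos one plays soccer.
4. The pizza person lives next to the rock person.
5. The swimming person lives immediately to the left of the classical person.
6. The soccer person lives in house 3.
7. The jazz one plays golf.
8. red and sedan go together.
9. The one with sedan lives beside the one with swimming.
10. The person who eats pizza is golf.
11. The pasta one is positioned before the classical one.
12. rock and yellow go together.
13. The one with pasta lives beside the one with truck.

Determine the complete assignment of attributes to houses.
Solution:

House | Music | Food | Color | Vehicle | Sport
----------------------------------------------
  1   | jazz | pizza | red | sedan | golf
  2   | rock | pasta | yellow | van | swimming
  3   | classical | tacos | blue | truck | soccer
  4   | pop | sushi | green | coupe | tennis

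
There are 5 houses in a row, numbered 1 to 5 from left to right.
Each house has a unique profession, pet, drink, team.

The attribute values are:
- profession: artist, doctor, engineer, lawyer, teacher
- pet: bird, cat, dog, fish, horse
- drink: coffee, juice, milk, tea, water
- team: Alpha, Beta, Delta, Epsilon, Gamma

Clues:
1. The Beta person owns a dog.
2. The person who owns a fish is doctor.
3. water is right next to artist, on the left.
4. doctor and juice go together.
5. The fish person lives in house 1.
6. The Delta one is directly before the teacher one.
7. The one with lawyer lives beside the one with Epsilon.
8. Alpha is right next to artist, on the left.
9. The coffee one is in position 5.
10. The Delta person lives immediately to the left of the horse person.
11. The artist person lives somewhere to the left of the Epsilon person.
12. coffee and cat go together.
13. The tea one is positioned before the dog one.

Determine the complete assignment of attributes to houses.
Solution:

House | Profession | Pet | Drink | Team
---------------------------------------
  1   | doctor | fish | juice | Delta
  2   | teacher | horse | water | Alpha
  3   | artist | bird | tea | Gamma
  4   | lawyer | dog | milk | Beta
  5   | engineer | cat | coffee | Epsilon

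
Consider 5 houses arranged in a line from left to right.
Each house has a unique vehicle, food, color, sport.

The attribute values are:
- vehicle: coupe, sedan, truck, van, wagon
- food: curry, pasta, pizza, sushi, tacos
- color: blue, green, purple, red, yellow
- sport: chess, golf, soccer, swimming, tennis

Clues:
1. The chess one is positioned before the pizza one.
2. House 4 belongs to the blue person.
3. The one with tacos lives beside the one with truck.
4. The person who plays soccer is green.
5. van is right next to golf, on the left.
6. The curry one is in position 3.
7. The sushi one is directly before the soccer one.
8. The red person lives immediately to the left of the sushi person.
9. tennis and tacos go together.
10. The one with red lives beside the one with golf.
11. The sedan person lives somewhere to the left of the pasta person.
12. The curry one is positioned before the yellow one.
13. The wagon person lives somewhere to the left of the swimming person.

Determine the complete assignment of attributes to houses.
Solution:

House | Vehicle | Food | Color | Sport
--------------------------------------
  1   | van | tacos | red | tennis
  2   | truck | sushi | purple | golf
  3   | sedan | curry | green | soccer
  4   | wagon | pasta | blue | chess
  5   | coupe | pizza | yellow | swimming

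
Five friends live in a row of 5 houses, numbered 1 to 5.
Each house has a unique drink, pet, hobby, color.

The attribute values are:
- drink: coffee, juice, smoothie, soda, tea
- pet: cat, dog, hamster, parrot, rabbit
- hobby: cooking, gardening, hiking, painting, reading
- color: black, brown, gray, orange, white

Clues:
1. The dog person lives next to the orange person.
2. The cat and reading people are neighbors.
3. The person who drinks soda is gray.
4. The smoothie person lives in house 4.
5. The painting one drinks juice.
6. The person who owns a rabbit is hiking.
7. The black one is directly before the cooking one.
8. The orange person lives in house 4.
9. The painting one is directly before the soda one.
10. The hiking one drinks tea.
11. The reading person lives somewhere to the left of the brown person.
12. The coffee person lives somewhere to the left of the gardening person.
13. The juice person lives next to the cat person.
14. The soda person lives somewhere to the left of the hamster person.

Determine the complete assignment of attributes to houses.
Solution:

House | Drink | Pet | Hobby | Color
-----------------------------------
  1   | juice | parrot | painting | black
  2   | soda | cat | cooking | gray
  3   | coffee | dog | reading | white
  4   | smoothie | hamster | gardening | orange
  5   | tea | rabbit | hiking | brown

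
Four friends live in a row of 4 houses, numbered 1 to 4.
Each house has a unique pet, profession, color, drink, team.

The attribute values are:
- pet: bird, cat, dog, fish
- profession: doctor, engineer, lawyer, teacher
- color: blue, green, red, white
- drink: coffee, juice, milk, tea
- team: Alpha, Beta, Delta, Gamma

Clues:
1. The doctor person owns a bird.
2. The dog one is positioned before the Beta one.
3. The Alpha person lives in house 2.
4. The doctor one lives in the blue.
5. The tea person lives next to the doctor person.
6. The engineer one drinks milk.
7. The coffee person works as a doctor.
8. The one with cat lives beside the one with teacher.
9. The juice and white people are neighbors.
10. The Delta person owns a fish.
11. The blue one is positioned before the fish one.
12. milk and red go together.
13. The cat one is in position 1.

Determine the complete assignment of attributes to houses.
Solution:

House | Pet | Profession | Color | Drink | Team
-----------------------------------------------
  1   | cat | lawyer | green | juice | Gamma
  2   | dog | teacher | white | tea | Alpha
  3   | bird | doctor | blue | coffee | Beta
  4   | fish | engineer | red | milk | Delta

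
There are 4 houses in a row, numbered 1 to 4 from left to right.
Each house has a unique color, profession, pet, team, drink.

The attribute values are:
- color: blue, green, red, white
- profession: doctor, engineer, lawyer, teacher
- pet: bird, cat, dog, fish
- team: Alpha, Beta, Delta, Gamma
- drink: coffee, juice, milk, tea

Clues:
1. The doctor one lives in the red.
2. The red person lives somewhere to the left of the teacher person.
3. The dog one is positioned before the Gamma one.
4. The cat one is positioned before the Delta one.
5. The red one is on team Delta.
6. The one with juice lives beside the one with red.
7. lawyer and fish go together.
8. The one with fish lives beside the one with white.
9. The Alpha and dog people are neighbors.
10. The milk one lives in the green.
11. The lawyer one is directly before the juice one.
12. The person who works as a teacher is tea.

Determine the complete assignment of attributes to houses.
Solution:

House | Color | Profession | Pet | Team | Drink
-----------------------------------------------
  1   | green | lawyer | fish | Beta | milk
  2   | white | engineer | cat | Alpha | juice
  3   | red | doctor | dog | Delta | coffee
  4   | blue | teacher | bird | Gamma | tea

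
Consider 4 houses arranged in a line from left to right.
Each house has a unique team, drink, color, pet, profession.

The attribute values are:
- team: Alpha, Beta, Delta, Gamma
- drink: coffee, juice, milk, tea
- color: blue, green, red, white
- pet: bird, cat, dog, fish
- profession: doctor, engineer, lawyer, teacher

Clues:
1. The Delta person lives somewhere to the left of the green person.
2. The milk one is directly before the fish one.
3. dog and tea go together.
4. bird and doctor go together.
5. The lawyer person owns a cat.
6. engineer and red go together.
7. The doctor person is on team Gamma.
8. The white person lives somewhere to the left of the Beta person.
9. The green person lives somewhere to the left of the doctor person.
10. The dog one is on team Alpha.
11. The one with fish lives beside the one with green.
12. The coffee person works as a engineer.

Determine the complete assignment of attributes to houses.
Solution:

House | Team | Drink | Color | Pet | Profession
-----------------------------------------------
  1   | Delta | milk | white | cat | lawyer
  2   | Beta | coffee | red | fish | engineer
  3   | Alpha | tea | green | dog | teacher
  4   | Gamma | juice | blue | bird | doctor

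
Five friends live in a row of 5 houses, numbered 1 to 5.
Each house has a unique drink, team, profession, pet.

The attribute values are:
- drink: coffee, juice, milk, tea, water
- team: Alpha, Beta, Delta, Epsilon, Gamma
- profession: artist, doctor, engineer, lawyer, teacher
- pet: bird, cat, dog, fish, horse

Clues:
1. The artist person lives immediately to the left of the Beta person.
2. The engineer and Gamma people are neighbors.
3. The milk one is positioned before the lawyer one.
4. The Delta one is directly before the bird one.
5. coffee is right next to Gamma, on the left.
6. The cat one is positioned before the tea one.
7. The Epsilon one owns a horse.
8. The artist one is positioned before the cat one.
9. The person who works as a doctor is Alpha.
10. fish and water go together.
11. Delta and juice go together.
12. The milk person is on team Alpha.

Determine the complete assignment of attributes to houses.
Solution:

House | Drink | Team | Profession | Pet
---------------------------------------
  1   | juice | Delta | artist | dog
  2   | coffee | Beta | engineer | bird
  3   | water | Gamma | teacher | fish
  4   | milk | Alpha | doctor | cat
  5   | tea | Epsilon | lawyer | horse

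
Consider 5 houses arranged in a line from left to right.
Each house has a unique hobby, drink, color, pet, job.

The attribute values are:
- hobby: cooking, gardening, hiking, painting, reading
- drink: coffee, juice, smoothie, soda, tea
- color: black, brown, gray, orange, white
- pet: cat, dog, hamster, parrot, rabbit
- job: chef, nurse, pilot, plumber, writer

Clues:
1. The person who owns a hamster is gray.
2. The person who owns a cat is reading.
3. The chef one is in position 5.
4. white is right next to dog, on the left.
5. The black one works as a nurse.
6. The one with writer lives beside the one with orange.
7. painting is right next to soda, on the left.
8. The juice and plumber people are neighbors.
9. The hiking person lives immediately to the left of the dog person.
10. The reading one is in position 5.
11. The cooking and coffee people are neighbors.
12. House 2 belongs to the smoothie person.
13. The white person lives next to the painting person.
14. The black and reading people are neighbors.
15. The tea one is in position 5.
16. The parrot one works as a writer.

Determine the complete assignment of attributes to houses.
Solution:

House | Hobby | Drink | Color | Pet | Job
-----------------------------------------
  1   | hiking | juice | white | parrot | writer
  2   | painting | smoothie | orange | dog | plumber
  3   | cooking | soda | gray | hamster | pilot
  4   | gardening | coffee | black | rabbit | nurse
  5   | reading | tea | brown | cat | chef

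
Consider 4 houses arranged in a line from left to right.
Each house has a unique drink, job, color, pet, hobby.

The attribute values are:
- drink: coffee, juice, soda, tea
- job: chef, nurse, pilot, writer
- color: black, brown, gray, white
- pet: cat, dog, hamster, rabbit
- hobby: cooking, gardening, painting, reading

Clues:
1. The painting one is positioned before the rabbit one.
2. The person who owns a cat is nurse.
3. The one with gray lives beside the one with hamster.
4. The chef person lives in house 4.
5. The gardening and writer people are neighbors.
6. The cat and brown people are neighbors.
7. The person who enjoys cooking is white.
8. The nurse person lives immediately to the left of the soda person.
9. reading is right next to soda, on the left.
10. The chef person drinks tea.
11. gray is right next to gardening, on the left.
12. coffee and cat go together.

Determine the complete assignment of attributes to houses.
Solution:

House | Drink | Job | Color | Pet | Hobby
-----------------------------------------
  1   | coffee | nurse | gray | cat | reading
  2   | soda | pilot | brown | hamster | gardening
  3   | juice | writer | black | dog | painting
  4   | tea | chef | white | rabbit | cooking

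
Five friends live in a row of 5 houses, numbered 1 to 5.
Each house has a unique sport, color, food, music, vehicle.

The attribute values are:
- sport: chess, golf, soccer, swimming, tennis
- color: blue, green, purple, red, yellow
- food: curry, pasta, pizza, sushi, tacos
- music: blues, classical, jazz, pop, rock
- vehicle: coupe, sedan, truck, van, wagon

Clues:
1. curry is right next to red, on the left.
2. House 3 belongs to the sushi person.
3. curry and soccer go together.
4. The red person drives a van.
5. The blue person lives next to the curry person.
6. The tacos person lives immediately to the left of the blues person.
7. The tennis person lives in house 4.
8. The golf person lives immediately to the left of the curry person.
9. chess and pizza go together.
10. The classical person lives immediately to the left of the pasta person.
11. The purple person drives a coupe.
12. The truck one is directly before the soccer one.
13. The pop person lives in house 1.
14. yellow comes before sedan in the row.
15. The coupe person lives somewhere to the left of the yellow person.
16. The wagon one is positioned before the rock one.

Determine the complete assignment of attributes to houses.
Solution:

House | Sport | Color | Food | Music | Vehicle
----------------------------------------------
  1   | golf | blue | tacos | pop | truck
  2   | soccer | purple | curry | blues | coupe
  3   | swimming | red | sushi | classical | van
  4   | tennis | yellow | pasta | jazz | wagon
  5   | chess | green | pizza | rock | sedan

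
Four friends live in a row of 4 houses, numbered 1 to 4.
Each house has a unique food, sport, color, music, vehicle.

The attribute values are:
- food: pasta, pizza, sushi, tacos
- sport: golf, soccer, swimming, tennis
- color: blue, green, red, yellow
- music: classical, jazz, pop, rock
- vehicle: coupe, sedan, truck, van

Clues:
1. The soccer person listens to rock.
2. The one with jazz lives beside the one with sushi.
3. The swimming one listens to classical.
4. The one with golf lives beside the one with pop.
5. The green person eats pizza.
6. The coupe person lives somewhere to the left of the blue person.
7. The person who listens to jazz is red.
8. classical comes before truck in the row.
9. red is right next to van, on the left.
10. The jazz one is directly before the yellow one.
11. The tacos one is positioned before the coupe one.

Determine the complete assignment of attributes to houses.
Solution:

House | Food | Sport | Color | Music | Vehicle
----------------------------------------------
  1   | tacos | golf | red | jazz | sedan
  2   | sushi | tennis | yellow | pop | van
  3   | pizza | swimming | green | classical | coupe
  4   | pasta | soccer | blue | rock | truck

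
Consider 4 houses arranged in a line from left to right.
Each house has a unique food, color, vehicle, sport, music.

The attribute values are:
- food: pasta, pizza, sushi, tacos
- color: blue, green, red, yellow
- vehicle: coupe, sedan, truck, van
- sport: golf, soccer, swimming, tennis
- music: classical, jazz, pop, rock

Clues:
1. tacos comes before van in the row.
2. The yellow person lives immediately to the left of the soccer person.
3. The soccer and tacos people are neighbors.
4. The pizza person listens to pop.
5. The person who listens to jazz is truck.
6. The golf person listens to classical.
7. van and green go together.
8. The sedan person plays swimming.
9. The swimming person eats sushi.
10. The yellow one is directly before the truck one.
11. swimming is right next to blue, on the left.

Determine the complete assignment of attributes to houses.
Solution:

House | Food | Color | Vehicle | Sport | Music
----------------------------------------------
  1   | sushi | yellow | sedan | swimming | rock
  2   | pasta | blue | truck | soccer | jazz
  3   | tacos | red | coupe | golf | classical
  4   | pizza | green | van | tennis | pop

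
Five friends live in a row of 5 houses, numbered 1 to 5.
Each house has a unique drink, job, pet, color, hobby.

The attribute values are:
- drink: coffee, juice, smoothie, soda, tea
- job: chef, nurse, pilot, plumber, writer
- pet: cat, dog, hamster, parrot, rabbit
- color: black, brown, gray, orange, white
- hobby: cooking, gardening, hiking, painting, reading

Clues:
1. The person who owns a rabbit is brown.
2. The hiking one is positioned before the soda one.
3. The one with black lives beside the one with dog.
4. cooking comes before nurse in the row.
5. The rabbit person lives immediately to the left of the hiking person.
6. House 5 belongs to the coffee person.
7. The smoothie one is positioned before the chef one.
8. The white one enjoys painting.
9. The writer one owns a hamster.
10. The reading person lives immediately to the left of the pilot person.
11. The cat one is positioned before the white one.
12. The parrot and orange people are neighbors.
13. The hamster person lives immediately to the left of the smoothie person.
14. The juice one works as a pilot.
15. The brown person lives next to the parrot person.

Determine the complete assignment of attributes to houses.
Solution:

House | Drink | Job | Pet | Color | Hobby
-----------------------------------------
  1   | tea | plumber | rabbit | brown | reading
  2   | juice | pilot | parrot | gray | hiking
  3   | soda | writer | hamster | orange | cooking
  4   | smoothie | nurse | cat | black | gardening
  5   | coffee | chef | dog | white | painting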